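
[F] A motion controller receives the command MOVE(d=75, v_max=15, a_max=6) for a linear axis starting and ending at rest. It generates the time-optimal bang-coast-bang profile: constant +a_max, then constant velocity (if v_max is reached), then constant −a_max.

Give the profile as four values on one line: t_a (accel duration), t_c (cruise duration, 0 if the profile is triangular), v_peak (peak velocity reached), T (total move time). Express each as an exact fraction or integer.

v_max²/a_max = 15²/6 = 75/2
75 ≥ 75/2 ⇒ cruise phase
t_a = 15/6 = 5/2; v_peak = 15
d_cruise = 75 − 75/2 = 75/2; t_c = (75/2)/15 = 5/2
T = 2·5/2 + 5/2 = 15/2

t_a=5/2 t_c=5/2 v_peak=15 T=15/2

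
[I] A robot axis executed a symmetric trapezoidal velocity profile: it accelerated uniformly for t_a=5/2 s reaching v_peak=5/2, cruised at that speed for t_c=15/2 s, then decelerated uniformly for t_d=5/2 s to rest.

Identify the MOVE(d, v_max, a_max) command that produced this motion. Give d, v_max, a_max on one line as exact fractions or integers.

a_max = (5/2)/(5/2) = 1
d_a = ½·5/2·5/2 = 25/8; d_c = 5/2·15/2 = 75/4
d = 2·25/8 + 75/4 = 25
t_c = 15/2 > 0 → v_max = v_peak = 5/2

d=25 v_max=5/2 a_max=1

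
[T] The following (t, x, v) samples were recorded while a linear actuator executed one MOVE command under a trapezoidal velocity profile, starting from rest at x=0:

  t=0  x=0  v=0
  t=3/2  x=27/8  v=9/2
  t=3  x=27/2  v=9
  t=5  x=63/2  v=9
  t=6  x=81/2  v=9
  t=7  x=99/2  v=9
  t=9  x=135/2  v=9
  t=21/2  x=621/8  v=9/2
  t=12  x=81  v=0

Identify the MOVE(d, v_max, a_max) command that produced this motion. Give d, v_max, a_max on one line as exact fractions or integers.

final state: t=12, x=81, v=0 → d = 81
a_max = (9/2−0)/(3/2−0) = 3
max v = 9 over t∈[3,9] → v_max = 9
check: 9·(3+6) = 81 ✓

d=81 v_max=9 a_max=3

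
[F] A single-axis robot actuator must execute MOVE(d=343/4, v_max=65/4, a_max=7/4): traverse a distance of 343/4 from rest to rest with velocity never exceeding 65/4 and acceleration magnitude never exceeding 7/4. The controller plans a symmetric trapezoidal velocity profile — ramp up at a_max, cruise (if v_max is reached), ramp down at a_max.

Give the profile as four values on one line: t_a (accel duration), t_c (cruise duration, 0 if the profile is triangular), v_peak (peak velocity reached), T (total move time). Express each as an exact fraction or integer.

t_a=7 t_c=0 v_peak=49/4 T=14

(v_max)²/a_max = (65/4)²/(7/4) = 4225/28
343/4 < 4225/28 ⇒ no cruise
v_peak = √(343/4·7/4) = √(2401/16) = 49/4
t_a = (49/4)/(7/4) = 7; t_c = 0
T = 2·7 = 14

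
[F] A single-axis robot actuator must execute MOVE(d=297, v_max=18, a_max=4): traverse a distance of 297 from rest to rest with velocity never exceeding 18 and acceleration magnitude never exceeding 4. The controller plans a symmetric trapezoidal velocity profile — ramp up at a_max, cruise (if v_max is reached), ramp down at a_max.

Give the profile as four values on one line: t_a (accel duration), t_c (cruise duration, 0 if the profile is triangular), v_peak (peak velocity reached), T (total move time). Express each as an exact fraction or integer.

t_a=9/2 t_c=12 v_peak=18 T=21

vₘ²/aₘ = 18²/4 = 81
297 ≥ 81 so v_max reached
t_a = 18/4 = 9/2; v_peak = 18
d_cruise = 297 − 81 = 216; t_c = 216/18 = 12
T = 2·9/2 + 12 = 21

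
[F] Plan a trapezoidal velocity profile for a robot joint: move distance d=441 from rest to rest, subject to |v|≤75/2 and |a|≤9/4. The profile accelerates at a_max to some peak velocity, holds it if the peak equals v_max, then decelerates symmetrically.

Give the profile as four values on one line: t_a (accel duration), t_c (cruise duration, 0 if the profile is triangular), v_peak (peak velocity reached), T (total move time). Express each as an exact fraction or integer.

vₘ²/aₘ = (75/2)²/(9/4) = 625
441 < 625 so t_c = 0
v_peak = √(441·9/4) = √(3969/4) = 63/2
t_a = (63/2)/(9/4) = 14; t_c = 0
T = 2·14 = 28

t_a=14 t_c=0 v_peak=63/2 T=28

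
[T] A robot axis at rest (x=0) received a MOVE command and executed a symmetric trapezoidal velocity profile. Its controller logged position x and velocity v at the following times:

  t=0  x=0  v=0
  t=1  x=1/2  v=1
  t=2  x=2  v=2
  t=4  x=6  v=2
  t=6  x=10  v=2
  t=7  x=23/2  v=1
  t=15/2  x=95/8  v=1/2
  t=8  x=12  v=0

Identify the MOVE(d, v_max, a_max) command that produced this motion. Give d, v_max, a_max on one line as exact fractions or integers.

final state: t=8, x=12, v=0 → d = 12
a_max = (1−0)/(1−0) = 1
max v = 2 over t∈[2,6] → v_max = 2
check: 2·(2+4) = 12 ✓

d=12 v_max=2 a_max=1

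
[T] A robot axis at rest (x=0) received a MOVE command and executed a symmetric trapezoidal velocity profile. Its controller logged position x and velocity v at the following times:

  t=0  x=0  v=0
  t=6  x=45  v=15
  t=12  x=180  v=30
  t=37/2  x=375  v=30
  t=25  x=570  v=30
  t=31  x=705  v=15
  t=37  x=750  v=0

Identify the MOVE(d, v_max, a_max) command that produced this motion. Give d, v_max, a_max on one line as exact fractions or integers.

final state: t=37, x=750, v=0 → d = 750
a_max = (15−0)/(6−0) = 5/2
max v = 30 over t∈[12,25] → v_max = 30
check: 30·(12+13) = 750 ✓

d=750 v_max=30 a_max=5/2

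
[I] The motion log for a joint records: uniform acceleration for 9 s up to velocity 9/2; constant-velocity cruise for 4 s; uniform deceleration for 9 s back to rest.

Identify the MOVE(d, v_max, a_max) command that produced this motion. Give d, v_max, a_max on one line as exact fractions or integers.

d=117/2 v_max=9/2 a_max=1/2

a_max = (9/2)/9 = 1/2
d_a = ½·9/2·9 = 81/4; d_c = 9/2·4 = 18
d = 2·81/4 + 18 = 117/2
t_c = 4 > 0 → v_max = v_peak = 9/2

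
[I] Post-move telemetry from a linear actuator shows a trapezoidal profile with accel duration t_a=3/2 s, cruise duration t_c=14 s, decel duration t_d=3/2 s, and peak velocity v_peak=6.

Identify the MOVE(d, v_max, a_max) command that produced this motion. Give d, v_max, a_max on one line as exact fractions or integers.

a_max = 6/(3/2) = 4
d_a = ½·6·3/2 = 9/2; d_c = 6·14 = 84
d = 2·9/2 + 84 = 93
t_c = 14 > 0 ⇒ limit active, v_max = 6

d=93 v_max=6 a_max=4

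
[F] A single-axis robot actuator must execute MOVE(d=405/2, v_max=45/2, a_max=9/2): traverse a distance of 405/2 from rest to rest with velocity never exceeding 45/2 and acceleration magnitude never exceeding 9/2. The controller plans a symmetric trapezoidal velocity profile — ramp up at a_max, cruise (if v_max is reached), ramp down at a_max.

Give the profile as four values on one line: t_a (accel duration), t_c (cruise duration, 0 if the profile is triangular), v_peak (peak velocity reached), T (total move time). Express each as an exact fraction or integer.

t_a=5 t_c=4 v_peak=45/2 T=14

vₘ²/aₘ = (45/2)²/(9/2) = 225/2
405/2 ≥ 225/2 → trapezoidal
t_a = (45/2)/(9/2) = 5; v_peak = 45/2
d_cruise = 405/2 − 225/2 = 90; t_c = 90/(45/2) = 4
T = 2·5 + 4 = 14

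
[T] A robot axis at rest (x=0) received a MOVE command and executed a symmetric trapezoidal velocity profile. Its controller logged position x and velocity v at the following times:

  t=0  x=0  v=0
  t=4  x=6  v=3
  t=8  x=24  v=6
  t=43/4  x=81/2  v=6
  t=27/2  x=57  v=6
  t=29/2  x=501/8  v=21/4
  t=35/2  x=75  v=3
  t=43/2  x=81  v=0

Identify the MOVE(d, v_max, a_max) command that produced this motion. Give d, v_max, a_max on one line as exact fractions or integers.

d=81 v_max=6 a_max=3/4

final state: t=43/2, x=81, v=0 → d = 81
a_max = (3−0)/(4−0) = 3/4
max v = 6 over t∈[8,27/2] → v_max = 6
check: 6·(8+11/2) = 81 ✓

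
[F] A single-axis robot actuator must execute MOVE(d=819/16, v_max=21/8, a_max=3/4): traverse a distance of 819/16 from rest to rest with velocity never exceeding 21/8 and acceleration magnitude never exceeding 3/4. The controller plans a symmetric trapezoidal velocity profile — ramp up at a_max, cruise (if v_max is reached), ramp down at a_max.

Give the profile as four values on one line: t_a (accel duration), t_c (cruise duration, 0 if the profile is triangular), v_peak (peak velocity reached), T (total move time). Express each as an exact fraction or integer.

(v_max)²/a_max = (21/8)²/(3/4) = 147/16
819/16 ≥ 147/16 so v_max reached
t_a = (21/8)/(3/4) = 7/2; v_peak = 21/8
d_cruise = 819/16 − 147/16 = 42; t_c = 42/(21/8) = 16
T = 2·7/2 + 16 = 23

t_a=7/2 t_c=16 v_peak=21/8 T=23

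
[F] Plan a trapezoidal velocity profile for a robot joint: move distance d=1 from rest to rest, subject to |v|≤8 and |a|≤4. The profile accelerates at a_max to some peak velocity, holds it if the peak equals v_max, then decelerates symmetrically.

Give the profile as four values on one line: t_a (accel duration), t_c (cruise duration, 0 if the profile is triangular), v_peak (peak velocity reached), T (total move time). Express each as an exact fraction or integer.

t_a=1/2 t_c=0 v_peak=2 T=1

vₘ²/aₘ = 8²/4 = 16
1 < 16 so t_c = 0
v_peak = √(1·4) = √4 = 2
t_a = 2/4 = 1/2; t_c = 0
T = 2·1/2 = 1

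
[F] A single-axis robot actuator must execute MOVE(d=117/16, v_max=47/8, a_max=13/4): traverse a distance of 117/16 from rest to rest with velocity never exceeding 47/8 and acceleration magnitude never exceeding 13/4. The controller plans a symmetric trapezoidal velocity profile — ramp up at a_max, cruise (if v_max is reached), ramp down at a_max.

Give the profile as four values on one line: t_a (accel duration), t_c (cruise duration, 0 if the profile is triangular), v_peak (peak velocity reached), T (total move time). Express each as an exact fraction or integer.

t_a=3/2 t_c=0 v_peak=39/8 T=3

vₘ²/aₘ = (47/8)²/(13/4) = 2209/208
117/16 < 2209/208 so t_c = 0
v_peak = √(117/16·13/4) = √(1521/64) = 39/8
t_a = (39/8)/(13/4) = 3/2; t_c = 0
T = 2·3/2 = 3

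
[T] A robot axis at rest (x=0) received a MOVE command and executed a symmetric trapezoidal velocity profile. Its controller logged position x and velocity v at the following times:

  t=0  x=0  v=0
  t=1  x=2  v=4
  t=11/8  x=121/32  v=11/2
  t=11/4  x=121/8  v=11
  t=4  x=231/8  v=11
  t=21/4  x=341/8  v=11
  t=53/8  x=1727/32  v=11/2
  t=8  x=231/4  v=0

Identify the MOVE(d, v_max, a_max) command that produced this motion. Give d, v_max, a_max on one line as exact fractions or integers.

final state: t=8, x=231/4, v=0 → d = 231/4
a_max = (4−0)/(1−0) = 4
max v = 11 over t∈[11/4,21/4] → v_max = 11
check: 11·(11/4+5/2) = 231/4 ✓

d=231/4 v_max=11 a_max=4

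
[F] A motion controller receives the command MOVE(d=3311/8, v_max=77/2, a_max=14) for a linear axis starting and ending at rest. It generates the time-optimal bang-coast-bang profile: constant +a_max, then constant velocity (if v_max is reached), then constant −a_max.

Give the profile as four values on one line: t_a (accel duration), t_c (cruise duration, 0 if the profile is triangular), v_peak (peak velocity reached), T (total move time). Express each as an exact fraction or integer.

t_a=11/4 t_c=8 v_peak=77/2 T=27/2

v_max²/a_max = (77/2)²/14 = 847/8
3311/8 ≥ 847/8 ⇒ cruise phase
t_a = (77/2)/14 = 11/4; v_peak = 77/2
d_cruise = 3311/8 − 847/8 = 308; t_c = 308/(77/2) = 8
T = 2·11/4 + 8 = 27/2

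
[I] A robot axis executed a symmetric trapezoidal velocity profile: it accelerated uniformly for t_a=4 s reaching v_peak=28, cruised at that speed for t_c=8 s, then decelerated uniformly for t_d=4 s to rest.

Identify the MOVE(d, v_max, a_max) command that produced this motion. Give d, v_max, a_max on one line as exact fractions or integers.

a_max = 28/4 = 7
d_a = ½·28·4 = 56; d_c = 28·8 = 224
d = 2·56 + 224 = 336
t_c = 8 > 0 ⇒ limit active, v_max = 28

d=336 v_max=28 a_max=7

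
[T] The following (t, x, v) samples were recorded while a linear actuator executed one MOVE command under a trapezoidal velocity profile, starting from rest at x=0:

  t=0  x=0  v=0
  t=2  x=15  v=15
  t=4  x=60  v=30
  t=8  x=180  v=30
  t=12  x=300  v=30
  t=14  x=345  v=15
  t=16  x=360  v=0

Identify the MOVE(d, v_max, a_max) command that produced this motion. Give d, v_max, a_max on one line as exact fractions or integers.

final state: t=16, x=360, v=0 → d = 360
a_max = (15−0)/(2−0) = 15/2
max v = 30 over t∈[4,12] → v_max = 30
check: 30·(4+8) = 360 ✓

d=360 v_max=30 a_max=15/2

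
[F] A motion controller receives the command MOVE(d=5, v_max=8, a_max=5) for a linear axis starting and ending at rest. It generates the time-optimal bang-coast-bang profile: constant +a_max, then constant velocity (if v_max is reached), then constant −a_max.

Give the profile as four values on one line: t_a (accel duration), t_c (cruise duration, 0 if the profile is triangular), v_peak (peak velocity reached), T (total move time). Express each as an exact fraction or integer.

v_max²/a_max = 8²/5 = 64/5
5 < 64/5 → triangular
v_peak = √(5·5) = √25 = 5
t_a = 5/5 = 1; t_c = 0
T = 2·1 = 2

t_a=1 t_c=0 v_peak=5 T=2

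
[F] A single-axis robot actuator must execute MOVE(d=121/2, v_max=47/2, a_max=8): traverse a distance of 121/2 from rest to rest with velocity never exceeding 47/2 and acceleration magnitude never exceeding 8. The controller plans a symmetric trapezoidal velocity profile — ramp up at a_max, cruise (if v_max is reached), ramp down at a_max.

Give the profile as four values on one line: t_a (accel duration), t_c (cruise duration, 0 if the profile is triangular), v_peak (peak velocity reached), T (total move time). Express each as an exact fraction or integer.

t_a=11/4 t_c=0 v_peak=22 T=11/2

(v_max)²/a_max = (47/2)²/8 = 2209/32
121/2 < 2209/32 → triangular
v_peak = √(121/2·8) = √484 = 22
t_a = 22/8 = 11/4; t_c = 0
T = 2·11/4 = 11/2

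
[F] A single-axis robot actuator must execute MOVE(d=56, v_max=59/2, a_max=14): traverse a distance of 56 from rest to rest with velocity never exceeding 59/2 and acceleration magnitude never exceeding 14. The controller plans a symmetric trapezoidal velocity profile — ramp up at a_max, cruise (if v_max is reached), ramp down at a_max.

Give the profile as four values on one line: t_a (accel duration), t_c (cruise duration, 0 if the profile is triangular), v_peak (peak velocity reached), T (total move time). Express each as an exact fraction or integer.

t_a=2 t_c=0 v_peak=28 T=4

v_max²/a_max = (59/2)²/14 = 3481/56
56 < 3481/56 → triangular
v_peak = √(56·14) = √784 = 28
t_a = 28/14 = 2; t_c = 0
T = 2·2 = 4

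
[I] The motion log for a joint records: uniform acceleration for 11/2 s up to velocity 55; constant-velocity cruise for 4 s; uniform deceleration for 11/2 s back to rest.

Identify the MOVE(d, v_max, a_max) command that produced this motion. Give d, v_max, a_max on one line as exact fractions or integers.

a_max = 55/(11/2) = 10
d_a = ½·55·11/2 = 605/4; d_c = 55·4 = 220
d = 2·605/4 + 220 = 1045/2
t_c = 4 > 0 so v_max = 55

d=1045/2 v_max=55 a_max=10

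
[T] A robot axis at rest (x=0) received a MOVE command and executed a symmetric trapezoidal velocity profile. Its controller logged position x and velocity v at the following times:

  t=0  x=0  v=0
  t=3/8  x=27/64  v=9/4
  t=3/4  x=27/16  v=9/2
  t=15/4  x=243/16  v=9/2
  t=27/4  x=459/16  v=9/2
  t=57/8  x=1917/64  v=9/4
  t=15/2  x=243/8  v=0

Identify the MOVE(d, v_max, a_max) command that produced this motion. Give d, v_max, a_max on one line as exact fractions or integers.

d=243/8 v_max=9/2 a_max=6

final state: t=15/2, x=243/8, v=0 → d = 243/8
a_max = (9/4−0)/(3/8−0) = 6
max v = 9/2 over t∈[3/4,27/4] → v_max = 9/2
check: 9/2·(3/4+6) = 243/8 ✓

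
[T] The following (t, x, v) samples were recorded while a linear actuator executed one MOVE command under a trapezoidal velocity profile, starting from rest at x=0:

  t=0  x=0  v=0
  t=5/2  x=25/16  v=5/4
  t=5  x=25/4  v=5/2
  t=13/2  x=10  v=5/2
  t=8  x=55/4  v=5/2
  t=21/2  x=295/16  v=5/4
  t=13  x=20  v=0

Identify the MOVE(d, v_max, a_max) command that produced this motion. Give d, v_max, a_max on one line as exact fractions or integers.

d=20 v_max=5/2 a_max=1/2

final state: t=13, x=20, v=0 → d = 20
a_max = (5/4−0)/(5/2−0) = 1/2
max v = 5/2 over t∈[5,8] → v_max = 5/2
check: 5/2·(5+3) = 20 ✓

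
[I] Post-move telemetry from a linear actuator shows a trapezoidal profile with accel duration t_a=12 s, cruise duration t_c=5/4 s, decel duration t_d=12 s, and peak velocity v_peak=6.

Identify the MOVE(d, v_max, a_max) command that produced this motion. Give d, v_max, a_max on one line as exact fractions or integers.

d=159/2 v_max=6 a_max=1/2

a_max = 6/12 = 1/2
d_a = ½·6·12 = 36; d_c = 6·5/4 = 15/2
d = 2·36 + 15/2 = 159/2
t_c = 5/4 > 0 ⇒ limit active, v_max = 6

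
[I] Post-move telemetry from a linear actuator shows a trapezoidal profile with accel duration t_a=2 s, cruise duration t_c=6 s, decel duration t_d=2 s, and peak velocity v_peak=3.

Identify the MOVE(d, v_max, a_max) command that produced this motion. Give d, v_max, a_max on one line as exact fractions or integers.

a_max = 3/2
d_a = ½·3·2 = 3; d_c = 3·6 = 18
d = 2·3 + 18 = 24
t_c = 6 > 0 so v_max = 3

d=24 v_max=3 a_max=3/2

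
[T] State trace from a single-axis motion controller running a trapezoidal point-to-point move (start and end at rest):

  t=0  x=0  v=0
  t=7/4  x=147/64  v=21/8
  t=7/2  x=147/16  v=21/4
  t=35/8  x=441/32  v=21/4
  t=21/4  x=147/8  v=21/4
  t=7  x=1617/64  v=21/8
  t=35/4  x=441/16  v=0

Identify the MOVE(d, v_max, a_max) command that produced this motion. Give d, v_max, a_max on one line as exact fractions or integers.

final state: t=35/4, x=441/16, v=0 → d = 441/16
a_max = (21/8−0)/(7/4−0) = 3/2
max v = 21/4 over t∈[7/2,21/4] → v_max = 21/4
check: 21/4·(7/2+7/4) = 441/16 ✓

d=441/16 v_max=21/4 a_max=3/2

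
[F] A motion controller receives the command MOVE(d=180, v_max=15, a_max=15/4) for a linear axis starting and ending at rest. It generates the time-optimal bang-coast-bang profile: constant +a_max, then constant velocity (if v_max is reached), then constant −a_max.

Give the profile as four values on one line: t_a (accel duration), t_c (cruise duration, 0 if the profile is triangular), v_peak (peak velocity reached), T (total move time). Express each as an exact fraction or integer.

v_max²/a_max = 15²/(15/4) = 60
180 ≥ 60 ⇒ cruise phase
t_a = 15/(15/4) = 4; v_peak = 15
d_cruise = 180 − 60 = 120; t_c = 120/15 = 8
T = 2·4 + 8 = 16

t_a=4 t_c=8 v_peak=15 T=16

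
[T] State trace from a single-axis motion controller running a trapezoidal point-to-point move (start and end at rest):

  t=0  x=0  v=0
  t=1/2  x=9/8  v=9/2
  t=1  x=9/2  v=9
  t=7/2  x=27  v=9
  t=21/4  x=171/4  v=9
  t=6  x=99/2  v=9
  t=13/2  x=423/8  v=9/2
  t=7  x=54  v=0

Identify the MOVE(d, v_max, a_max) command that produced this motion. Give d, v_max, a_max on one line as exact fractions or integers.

d=54 v_max=9 a_max=9

final state: t=7, x=54, v=0 → d = 54
a_max = (9/2−0)/(1/2−0) = 9
max v = 9 over t∈[1,6] → v_max = 9
check: 9·(1+5) = 54 ✓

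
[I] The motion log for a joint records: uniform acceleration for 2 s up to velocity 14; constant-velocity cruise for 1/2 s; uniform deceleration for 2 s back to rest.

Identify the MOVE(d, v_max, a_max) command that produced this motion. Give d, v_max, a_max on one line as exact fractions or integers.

d=35 v_max=14 a_max=7

a_max = 14/2 = 7
d_a = ½·14·2 = 14; d_c = 14·1/2 = 7
d = 2·14 + 7 = 35
t_c = 1/2 > 0 ⇒ limit active, v_max = 14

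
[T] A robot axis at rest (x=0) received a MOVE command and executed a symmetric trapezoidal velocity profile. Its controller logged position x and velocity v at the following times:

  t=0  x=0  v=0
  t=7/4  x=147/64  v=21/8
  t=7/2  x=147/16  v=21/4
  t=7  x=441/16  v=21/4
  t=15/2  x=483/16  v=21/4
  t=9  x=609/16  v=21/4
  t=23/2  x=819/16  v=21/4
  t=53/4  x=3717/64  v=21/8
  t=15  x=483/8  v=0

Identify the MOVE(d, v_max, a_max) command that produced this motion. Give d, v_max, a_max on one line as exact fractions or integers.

d=483/8 v_max=21/4 a_max=3/2

final state: t=15, x=483/8, v=0 → d = 483/8
a_max = (21/8−0)/(7/4−0) = 3/2
max v = 21/4 over t∈[7/2,23/2] → v_max = 21/4
check: 21/4·(7/2+8) = 483/8 ✓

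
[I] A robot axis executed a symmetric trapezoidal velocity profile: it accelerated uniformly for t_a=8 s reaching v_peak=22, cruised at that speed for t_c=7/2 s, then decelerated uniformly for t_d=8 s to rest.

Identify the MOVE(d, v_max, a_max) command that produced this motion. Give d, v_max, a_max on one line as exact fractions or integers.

d=253 v_max=22 a_max=11/4

a_max = 22/8 = 11/4
d_a = ½·22·8 = 88; d_c = 22·7/2 = 77
d = 2·88 + 77 = 253
t_c = 7/2 > 0 so v_max = 22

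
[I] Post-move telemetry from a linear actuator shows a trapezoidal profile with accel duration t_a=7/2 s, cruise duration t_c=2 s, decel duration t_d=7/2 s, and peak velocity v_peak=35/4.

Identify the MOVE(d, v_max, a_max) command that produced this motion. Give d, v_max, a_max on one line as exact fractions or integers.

a_max = (35/4)/(7/2) = 5/2
d_a = ½·35/4·7/2 = 245/16; d_c = 35/4·2 = 35/2
d = 2·245/16 + 35/2 = 385/8
t_c = 2 > 0 so v_max = 35/4

d=385/8 v_max=35/4 a_max=5/2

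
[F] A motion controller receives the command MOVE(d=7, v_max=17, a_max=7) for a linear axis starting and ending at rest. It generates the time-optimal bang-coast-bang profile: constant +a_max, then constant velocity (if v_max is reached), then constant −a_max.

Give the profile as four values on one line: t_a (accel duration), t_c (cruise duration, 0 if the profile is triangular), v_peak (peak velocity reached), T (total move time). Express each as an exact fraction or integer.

vₘ²/aₘ = 17²/7 = 289/7
7 < 289/7 → triangular
v_peak = √(7·7) = √49 = 7
t_a = 7/7 = 1; t_c = 0
T = 2·1 = 2

t_a=1 t_c=0 v_peak=7 T=2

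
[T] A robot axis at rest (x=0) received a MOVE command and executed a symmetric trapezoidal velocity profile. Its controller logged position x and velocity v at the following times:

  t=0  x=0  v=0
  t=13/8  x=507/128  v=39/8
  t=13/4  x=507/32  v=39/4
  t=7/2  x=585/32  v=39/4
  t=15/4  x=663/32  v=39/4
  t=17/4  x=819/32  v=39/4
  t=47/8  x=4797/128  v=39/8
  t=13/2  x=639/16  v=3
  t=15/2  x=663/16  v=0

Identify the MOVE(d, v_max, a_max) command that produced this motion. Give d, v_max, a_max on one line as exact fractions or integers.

d=663/16 v_max=39/4 a_max=3

final state: t=15/2, x=663/16, v=0 → d = 663/16
a_max = (39/8−0)/(13/8−0) = 3
max v = 39/4 over t∈[13/4,17/4] → v_max = 39/4
check: 39/4·(13/4+1) = 663/16 ✓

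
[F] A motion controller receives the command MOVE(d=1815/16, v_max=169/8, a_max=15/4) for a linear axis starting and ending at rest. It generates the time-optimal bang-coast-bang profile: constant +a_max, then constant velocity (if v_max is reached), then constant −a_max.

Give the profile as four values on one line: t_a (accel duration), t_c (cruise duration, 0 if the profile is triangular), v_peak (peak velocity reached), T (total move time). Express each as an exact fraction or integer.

t_a=11/2 t_c=0 v_peak=165/8 T=11

(v_max)²/a_max = (169/8)²/(15/4) = 28561/240
1815/16 < 28561/240 so t_c = 0
v_peak = √(1815/16·15/4) = √(27225/64) = 165/8
t_a = (165/8)/(15/4) = 11/2; t_c = 0
T = 2·11/2 = 11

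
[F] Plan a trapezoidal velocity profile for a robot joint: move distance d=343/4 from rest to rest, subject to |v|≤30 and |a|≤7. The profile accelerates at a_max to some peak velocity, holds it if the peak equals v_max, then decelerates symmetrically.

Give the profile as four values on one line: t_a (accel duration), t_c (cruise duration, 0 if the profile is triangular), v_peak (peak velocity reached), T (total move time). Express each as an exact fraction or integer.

t_a=7/2 t_c=0 v_peak=49/2 T=7

v_max²/a_max = 30²/7 = 900/7
343/4 < 900/7 so t_c = 0
v_peak = √(343/4·7) = √(2401/4) = 49/2
t_a = (49/2)/7 = 7/2; t_c = 0
T = 2·7/2 = 7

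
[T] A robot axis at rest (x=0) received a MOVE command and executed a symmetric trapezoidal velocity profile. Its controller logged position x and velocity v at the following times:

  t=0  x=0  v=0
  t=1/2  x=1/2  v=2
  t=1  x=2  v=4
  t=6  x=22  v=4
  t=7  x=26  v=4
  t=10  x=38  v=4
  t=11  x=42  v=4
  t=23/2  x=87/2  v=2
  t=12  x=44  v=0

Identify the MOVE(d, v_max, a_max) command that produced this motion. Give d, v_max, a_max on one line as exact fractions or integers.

d=44 v_max=4 a_max=4

final state: t=12, x=44, v=0 → d = 44
a_max = (2−0)/(1/2−0) = 4
max v = 4 over t∈[1,11] → v_max = 4
check: 4·(1+10) = 44 ✓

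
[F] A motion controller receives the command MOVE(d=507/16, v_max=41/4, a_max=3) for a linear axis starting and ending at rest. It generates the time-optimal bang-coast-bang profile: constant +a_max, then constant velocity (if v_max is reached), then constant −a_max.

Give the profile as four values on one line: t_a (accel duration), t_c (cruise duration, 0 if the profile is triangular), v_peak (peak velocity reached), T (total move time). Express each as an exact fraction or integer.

t_a=13/4 t_c=0 v_peak=39/4 T=13/2

(v_max)²/a_max = (41/4)²/3 = 1681/48
507/16 < 1681/48 → triangular
v_peak = √(507/16·3) = √(1521/16) = 39/4
t_a = (39/4)/3 = 13/4; t_c = 0
T = 2·13/4 = 13/2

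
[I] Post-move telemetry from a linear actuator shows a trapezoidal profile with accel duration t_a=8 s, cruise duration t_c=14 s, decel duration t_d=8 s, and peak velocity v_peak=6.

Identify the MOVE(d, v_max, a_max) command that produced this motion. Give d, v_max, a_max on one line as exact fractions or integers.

d=132 v_max=6 a_max=3/4

a_max = 6/8 = 3/4
d_a = ½·6·8 = 24; d_c = 6·14 = 84
d = 2·24 + 84 = 132
t_c = 14 > 0 → v_max = v_peak = 6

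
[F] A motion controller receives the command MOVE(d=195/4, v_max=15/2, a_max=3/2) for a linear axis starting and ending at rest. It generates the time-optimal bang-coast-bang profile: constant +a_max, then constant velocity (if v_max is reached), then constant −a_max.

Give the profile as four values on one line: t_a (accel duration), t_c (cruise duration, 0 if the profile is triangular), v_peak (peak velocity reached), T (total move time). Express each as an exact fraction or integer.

vₘ²/aₘ = (15/2)²/(3/2) = 75/2
195/4 ≥ 75/2 so v_max reached
t_a = (15/2)/(3/2) = 5; v_peak = 15/2
d_cruise = 195/4 − 75/2 = 45/4; t_c = (45/4)/(15/2) = 3/2
T = 2·5 + 3/2 = 23/2

t_a=5 t_c=3/2 v_peak=15/2 T=23/2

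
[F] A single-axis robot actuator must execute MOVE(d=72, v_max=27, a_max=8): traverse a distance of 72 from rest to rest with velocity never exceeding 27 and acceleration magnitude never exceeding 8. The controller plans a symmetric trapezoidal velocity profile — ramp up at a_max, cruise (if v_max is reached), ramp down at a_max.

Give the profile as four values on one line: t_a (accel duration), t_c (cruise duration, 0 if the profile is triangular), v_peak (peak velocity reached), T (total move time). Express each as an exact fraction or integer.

(v_max)²/a_max = 27²/8 = 729/8
72 < 729/8 → triangular
v_peak = √(72·8) = √576 = 24
t_a = 24/8 = 3; t_c = 0
T = 2·3 = 6

t_a=3 t_c=0 v_peak=24 T=6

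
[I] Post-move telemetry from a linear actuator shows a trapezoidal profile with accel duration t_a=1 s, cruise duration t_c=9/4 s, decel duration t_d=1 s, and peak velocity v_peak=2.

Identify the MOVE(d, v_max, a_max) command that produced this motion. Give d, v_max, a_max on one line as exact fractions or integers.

a_max = 2/1 = 2
d_a = ½·2·1 = 1; d_c = 2·9/4 = 9/2
d = 2·1 + 9/2 = 13/2
t_c = 9/4 > 0 → v_max = v_peak = 2

d=13/2 v_max=2 a_max=2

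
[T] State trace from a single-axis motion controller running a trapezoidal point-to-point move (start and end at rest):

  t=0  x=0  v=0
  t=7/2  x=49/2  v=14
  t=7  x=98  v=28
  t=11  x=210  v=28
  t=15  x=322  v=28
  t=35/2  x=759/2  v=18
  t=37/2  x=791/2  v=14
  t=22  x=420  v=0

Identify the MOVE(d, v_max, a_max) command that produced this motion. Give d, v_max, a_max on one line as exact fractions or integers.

final state: t=22, x=420, v=0 → d = 420
a_max = (14−0)/(7/2−0) = 4
max v = 28 over t∈[7,15] → v_max = 28
check: 28·(7+8) = 420 ✓

d=420 v_max=28 a_max=4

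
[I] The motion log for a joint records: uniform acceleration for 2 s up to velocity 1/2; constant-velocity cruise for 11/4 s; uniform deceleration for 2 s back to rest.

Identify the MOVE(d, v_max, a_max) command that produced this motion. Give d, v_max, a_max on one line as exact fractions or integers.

d=19/8 v_max=1/2 a_max=1/4

a_max = (1/2)/2 = 1/4
d_a = ½·1/2·2 = 1/2; d_c = 1/2·11/4 = 11/8
d = 2·1/2 + 11/8 = 19/8
t_c = 11/4 > 0 → v_max = v_peak = 1/2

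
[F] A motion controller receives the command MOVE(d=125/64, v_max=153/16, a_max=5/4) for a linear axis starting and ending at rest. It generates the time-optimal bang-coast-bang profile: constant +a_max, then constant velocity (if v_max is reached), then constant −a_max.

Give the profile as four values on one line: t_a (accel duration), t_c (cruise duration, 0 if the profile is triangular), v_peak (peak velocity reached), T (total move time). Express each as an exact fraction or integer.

t_a=5/4 t_c=0 v_peak=25/16 T=5/2

(v_max)²/a_max = (153/16)²/(5/4) = 23409/320
125/64 < 23409/320 → triangular
v_peak = √(125/64·5/4) = √(625/256) = 25/16
t_a = (25/16)/(5/4) = 5/4; t_c = 0
T = 2·5/4 = 5/2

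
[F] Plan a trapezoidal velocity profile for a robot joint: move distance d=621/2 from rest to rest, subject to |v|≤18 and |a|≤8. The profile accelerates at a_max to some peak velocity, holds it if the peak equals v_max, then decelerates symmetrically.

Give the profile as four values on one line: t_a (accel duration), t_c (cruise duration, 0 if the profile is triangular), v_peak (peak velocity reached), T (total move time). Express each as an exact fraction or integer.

t_a=9/4 t_c=15 v_peak=18 T=39/2

(v_max)²/a_max = 18²/8 = 81/2
621/2 ≥ 81/2 ⇒ cruise phase
t_a = 18/8 = 9/4; v_peak = 18
d_cruise = 621/2 − 81/2 = 270; t_c = 270/18 = 15
T = 2·9/4 + 15 = 39/2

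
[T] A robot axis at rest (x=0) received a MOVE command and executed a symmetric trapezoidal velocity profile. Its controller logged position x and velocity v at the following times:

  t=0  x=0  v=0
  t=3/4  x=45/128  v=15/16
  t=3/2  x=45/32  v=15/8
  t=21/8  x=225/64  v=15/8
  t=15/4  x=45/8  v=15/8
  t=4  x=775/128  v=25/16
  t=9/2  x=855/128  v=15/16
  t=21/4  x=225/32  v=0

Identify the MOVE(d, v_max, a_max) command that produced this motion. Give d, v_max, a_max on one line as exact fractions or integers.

d=225/32 v_max=15/8 a_max=5/4

final state: t=21/4, x=225/32, v=0 → d = 225/32
a_max = (15/16−0)/(3/4−0) = 5/4
max v = 15/8 over t∈[3/2,15/4] → v_max = 15/8
check: 15/8·(3/2+9/4) = 225/32 ✓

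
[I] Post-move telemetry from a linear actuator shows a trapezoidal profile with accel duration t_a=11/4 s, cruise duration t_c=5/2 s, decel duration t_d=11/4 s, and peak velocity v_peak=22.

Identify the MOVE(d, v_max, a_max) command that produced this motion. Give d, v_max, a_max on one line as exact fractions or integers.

a_max = 22/(11/4) = 8
d_a = ½·22·11/4 = 121/4; d_c = 22·5/2 = 55
d = 2·121/4 + 55 = 231/2
t_c = 5/2 > 0 ⇒ limit active, v_max = 22

d=231/2 v_max=22 a_max=8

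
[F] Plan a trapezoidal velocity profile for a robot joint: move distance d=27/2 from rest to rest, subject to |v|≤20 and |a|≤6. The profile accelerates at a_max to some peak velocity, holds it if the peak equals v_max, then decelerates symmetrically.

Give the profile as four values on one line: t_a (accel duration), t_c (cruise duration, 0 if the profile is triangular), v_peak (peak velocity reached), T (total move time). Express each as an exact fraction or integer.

v_max²/a_max = 20²/6 = 200/3
27/2 < 200/3 so t_c = 0
v_peak = √(27/2·6) = √81 = 9
t_a = 9/6 = 3/2; t_c = 0
T = 2·3/2 = 3

t_a=3/2 t_c=0 v_peak=9 T=3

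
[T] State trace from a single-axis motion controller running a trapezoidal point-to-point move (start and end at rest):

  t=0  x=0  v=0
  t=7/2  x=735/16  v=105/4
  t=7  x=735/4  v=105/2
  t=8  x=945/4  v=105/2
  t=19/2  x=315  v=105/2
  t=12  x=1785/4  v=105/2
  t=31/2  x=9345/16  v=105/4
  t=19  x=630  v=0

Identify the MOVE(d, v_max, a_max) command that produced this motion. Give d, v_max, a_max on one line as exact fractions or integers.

final state: t=19, x=630, v=0 → d = 630
a_max = (105/4−0)/(7/2−0) = 15/2
max v = 105/2 over t∈[7,12] → v_max = 105/2
check: 105/2·(7+5) = 630 ✓

d=630 v_max=105/2 a_max=15/2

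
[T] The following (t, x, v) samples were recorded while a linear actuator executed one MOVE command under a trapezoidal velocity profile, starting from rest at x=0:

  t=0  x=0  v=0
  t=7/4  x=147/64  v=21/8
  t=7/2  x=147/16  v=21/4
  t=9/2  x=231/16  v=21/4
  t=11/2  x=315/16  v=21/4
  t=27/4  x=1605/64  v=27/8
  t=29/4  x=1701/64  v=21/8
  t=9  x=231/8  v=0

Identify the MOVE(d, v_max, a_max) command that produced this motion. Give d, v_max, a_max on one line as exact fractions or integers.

final state: t=9, x=231/8, v=0 → d = 231/8
a_max = (21/8−0)/(7/4−0) = 3/2
max v = 21/4 over t∈[7/2,11/2] → v_max = 21/4
check: 21/4·(7/2+2) = 231/8 ✓

d=231/8 v_max=21/4 a_max=3/2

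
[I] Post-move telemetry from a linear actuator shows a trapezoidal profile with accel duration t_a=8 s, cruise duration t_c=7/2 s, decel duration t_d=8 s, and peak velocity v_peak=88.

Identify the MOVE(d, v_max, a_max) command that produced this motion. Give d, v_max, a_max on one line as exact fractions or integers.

a_max = 88/8 = 11
d_a = ½·88·8 = 352; d_c = 88·7/2 = 308
d = 2·352 + 308 = 1012
t_c = 7/2 > 0 so v_max = 88

d=1012 v_max=88 a_max=11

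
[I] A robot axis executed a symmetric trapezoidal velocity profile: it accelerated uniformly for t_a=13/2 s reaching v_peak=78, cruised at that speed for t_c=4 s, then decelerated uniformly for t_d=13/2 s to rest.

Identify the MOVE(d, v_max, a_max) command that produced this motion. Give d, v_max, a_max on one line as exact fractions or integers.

a_max = 78/(13/2) = 12
d_a = ½·78·13/2 = 507/2; d_c = 78·4 = 312
d = 2·507/2 + 312 = 819
t_c = 4 > 0 so v_max = 78

d=819 v_max=78 a_max=12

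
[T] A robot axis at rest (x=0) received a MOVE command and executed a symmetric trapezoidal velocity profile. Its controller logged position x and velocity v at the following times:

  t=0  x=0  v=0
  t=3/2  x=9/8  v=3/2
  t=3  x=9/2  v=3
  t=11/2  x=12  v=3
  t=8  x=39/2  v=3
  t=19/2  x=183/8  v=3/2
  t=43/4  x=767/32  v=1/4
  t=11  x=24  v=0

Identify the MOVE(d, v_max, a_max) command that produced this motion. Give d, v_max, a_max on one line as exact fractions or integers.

final state: t=11, x=24, v=0 → d = 24
a_max = (3/2−0)/(3/2−0) = 1
max v = 3 over t∈[3,8] → v_max = 3
check: 3·(3+5) = 24 ✓

d=24 v_max=3 a_max=1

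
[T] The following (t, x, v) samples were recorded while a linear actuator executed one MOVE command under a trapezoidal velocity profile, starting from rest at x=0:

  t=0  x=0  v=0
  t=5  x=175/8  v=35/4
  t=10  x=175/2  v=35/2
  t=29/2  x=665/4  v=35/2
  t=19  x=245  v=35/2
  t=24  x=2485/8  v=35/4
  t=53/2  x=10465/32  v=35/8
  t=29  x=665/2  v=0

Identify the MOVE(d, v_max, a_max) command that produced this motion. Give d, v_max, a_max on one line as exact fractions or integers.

final state: t=29, x=665/2, v=0 → d = 665/2
a_max = (35/4−0)/(5−0) = 7/4
max v = 35/2 over t∈[10,19] → v_max = 35/2
check: 35/2·(10+9) = 665/2 ✓

d=665/2 v_max=35/2 a_max=7/4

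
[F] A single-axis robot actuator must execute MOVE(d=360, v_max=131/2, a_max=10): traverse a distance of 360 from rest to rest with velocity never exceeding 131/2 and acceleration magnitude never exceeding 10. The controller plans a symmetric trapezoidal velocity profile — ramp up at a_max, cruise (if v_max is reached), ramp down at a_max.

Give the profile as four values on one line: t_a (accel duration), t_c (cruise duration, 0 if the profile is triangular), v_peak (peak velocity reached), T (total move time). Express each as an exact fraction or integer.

v_max²/a_max = (131/2)²/10 = 17161/40
360 < 17161/40 → triangular
v_peak = √(360·10) = √3600 = 60
t_a = 60/10 = 6; t_c = 0
T = 2·6 = 12

t_a=6 t_c=0 v_peak=60 T=12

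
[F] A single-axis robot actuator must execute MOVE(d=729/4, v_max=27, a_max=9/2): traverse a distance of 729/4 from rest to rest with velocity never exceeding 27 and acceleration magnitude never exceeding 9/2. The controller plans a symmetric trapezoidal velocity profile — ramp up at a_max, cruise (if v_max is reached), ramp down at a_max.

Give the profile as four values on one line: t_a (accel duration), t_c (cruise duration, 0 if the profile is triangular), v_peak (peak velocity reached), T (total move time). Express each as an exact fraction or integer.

t_a=6 t_c=3/4 v_peak=27 T=51/4

(v_max)²/a_max = 27²/(9/2) = 162
729/4 ≥ 162 ⇒ cruise phase
t_a = 27/(9/2) = 6; v_peak = 27
d_cruise = 729/4 − 162 = 81/4; t_c = (81/4)/27 = 3/4
T = 2·6 + 3/4 = 51/4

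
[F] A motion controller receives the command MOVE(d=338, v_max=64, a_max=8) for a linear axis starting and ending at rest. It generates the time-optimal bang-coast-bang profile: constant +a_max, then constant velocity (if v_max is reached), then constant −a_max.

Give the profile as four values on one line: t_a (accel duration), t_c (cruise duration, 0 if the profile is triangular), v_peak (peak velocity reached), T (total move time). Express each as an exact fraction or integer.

t_a=13/2 t_c=0 v_peak=52 T=13

vₘ²/aₘ = 64²/8 = 512
338 < 512 → triangular
v_peak = √(338·8) = √2704 = 52
t_a = 52/8 = 13/2; t_c = 0
T = 2·13/2 = 13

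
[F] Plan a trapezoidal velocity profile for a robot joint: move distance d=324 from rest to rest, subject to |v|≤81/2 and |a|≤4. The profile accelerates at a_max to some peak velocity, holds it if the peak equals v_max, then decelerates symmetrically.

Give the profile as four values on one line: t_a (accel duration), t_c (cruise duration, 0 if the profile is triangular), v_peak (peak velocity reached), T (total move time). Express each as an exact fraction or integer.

(v_max)²/a_max = (81/2)²/4 = 6561/16
324 < 6561/16 ⇒ no cruise
v_peak = √(324·4) = √1296 = 36
t_a = 36/4 = 9; t_c = 0
T = 2·9 = 18

t_a=9 t_c=0 v_peak=36 T=18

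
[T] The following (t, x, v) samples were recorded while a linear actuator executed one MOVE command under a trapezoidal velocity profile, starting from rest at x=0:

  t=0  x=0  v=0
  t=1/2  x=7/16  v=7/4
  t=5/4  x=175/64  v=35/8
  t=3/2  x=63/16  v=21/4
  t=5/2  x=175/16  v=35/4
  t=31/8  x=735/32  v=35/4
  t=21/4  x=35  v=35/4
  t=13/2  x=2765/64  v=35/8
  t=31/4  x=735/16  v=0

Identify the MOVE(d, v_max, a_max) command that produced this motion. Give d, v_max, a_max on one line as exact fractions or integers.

d=735/16 v_max=35/4 a_max=7/2

final state: t=31/4, x=735/16, v=0 → d = 735/16
a_max = (7/4−0)/(1/2−0) = 7/2
max v = 35/4 over t∈[5/2,21/4] → v_max = 35/4
check: 35/4·(5/2+11/4) = 735/16 ✓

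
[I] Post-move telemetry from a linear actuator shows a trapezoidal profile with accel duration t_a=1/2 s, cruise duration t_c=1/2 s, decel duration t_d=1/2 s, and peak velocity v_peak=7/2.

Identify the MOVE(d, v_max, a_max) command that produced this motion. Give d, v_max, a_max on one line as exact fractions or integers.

d=7/2 v_max=7/2 a_max=7

a_max = (7/2)/(1/2) = 7
d_a = ½·7/2·1/2 = 7/8; d_c = 7/2·1/2 = 7/4
d = 2·7/8 + 7/4 = 7/2
t_c = 1/2 > 0 so v_max = 7/2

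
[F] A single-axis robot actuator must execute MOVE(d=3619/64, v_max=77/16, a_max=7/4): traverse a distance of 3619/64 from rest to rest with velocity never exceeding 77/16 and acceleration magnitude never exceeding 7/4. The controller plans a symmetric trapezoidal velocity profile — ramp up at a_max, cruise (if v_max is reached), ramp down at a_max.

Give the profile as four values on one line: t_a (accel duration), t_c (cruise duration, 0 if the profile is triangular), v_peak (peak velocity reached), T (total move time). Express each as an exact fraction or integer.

t_a=11/4 t_c=9 v_peak=77/16 T=29/2

(v_max)²/a_max = (77/16)²/(7/4) = 847/64
3619/64 ≥ 847/64 → trapezoidal
t_a = (77/16)/(7/4) = 11/4; v_peak = 77/16
d_cruise = 3619/64 − 847/64 = 693/16; t_c = (693/16)/(77/16) = 9
T = 2·11/4 + 9 = 29/2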